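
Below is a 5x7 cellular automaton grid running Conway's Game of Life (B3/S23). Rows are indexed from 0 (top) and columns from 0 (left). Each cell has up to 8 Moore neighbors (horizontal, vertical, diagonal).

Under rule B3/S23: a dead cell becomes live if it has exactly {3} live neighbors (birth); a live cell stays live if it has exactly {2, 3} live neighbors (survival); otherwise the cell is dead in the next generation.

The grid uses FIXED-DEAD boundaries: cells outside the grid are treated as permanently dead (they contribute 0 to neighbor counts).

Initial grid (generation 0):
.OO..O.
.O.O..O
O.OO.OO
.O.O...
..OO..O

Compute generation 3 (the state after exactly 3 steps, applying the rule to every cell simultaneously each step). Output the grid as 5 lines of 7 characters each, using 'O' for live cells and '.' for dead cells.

Answer: .OOOOO.
O..OOO.
O......
O..O...
..O....

Derivation:
Simulating step by step:
Generation 0 (given above): 16 live cells
Generation 1: 14 live cells
.OO....
O..O..O
O..O.OO
.O...OO
..OO...
Generation 2: 15 live cells
.OO....
O..OOOO
OOO....
.O.O.OO
..O....
Generation 3: 13 live cells
(generation 3 grid is the final answer)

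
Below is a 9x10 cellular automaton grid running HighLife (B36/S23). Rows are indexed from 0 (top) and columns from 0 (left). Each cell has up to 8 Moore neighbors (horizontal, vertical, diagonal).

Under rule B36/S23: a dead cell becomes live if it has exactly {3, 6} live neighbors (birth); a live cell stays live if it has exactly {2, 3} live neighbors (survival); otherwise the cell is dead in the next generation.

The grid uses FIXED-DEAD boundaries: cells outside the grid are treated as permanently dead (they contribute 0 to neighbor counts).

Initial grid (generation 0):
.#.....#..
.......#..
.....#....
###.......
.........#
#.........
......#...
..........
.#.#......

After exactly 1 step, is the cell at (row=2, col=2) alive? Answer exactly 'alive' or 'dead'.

Answer: dead

Derivation:
Simulating step by step:
Generation 0 (given above): 12 live cells
Generation 1: 4 live cells
..........
......#...
.#........
.#........
#.........
..........
..........
..........
..........

Cell (2,2) at generation 1: 0 -> dead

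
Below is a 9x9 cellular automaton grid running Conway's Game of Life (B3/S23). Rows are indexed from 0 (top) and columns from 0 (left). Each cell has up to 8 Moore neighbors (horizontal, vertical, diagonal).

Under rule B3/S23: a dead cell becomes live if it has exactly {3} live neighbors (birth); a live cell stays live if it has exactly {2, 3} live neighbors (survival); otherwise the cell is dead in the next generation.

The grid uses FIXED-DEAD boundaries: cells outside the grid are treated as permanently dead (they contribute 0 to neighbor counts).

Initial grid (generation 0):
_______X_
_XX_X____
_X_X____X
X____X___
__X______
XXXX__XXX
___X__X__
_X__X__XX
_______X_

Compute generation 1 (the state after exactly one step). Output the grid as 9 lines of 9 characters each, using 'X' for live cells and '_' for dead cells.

Simulating step by step:
Generation 0 (given above): 24 live cells
Generation 1: 28 live cells
(generation 1 grid is the final answer)

Answer: _________
_XXX_____
XX_XX____
_XX______
X_XX__XX_
_X_X__XX_
X__XXXX__
______XXX
_______XX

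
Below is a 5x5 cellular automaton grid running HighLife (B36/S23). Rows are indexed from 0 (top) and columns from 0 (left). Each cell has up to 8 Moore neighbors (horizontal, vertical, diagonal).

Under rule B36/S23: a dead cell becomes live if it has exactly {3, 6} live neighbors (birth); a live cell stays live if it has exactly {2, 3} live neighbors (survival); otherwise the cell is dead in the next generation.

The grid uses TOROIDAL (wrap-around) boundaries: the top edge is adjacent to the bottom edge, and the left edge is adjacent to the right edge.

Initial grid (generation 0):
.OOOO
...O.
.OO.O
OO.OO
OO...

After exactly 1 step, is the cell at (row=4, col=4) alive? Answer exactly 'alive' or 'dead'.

Answer: alive

Derivation:
Simulating step by step:
Generation 0 (given above): 14 live cells
Generation 1: 8 live cells
.O.OO
..O..
.O...
...O.
..O.O

Cell (4,4) at generation 1: 1 -> alive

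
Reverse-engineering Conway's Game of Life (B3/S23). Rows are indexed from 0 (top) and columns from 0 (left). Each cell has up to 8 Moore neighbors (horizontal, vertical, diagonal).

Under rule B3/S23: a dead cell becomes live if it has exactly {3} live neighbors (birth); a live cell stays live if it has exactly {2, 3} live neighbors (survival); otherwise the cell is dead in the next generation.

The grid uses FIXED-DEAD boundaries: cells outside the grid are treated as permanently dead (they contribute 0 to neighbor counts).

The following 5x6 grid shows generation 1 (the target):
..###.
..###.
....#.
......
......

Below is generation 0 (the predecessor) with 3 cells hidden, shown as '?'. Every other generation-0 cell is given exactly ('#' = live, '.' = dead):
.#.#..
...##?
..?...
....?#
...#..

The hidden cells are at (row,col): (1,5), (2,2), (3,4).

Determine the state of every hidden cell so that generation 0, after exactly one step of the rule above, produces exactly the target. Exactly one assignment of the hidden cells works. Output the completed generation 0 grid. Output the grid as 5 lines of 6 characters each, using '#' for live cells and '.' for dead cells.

Hidden generation-0 cells (in order): (1,5), (2,2), (3,4).
A hidden cell only influences target cells in its own 3x3 neighborhood. Try each of the 2^3 = 8 assignments, step the completed generation 0 forward once under B3/S23, and compare with the target:
  (1,5)=. (2,2)=. (3,4)=. -> step reproduces the target at every cell -> ACCEPT
  (1,5)=. (2,2)=. (3,4)=# -> step gives (2,3)='#' but target has '.' -> reject
  (1,5)=. (2,2)=# (3,4)=. -> step gives (1,2)='.' but target has '#' -> reject
  (1,5)=. (2,2)=# (3,4)=# -> step gives (1,2)='.' but target has '#' -> reject
  (1,5)=# (2,2)=. (3,4)=. -> step gives (0,4)='.' but target has '#' -> reject
  (1,5)=# (2,2)=. (3,4)=# -> step gives (0,4)='.' but target has '#' -> reject
  (1,5)=# (2,2)=# (3,4)=. -> step gives (0,4)='.' but target has '#' -> reject
  (1,5)=# (2,2)=# (3,4)=# -> step gives (0,4)='.' but target has '#' -> reject
Unique solution: (1,5)=dead, (2,2)=dead, (3,4)=dead.
Check: live-neighbor counts of every cell in the completed generation 0:
103231
113221
001232
001120
001021
Applying B3/S23 to generation 0 with these counts gives:
..###.
..###.
....#.
......
......
which matches the target exactly.

Answer: .#.#..
...##.
......
.....#
...#..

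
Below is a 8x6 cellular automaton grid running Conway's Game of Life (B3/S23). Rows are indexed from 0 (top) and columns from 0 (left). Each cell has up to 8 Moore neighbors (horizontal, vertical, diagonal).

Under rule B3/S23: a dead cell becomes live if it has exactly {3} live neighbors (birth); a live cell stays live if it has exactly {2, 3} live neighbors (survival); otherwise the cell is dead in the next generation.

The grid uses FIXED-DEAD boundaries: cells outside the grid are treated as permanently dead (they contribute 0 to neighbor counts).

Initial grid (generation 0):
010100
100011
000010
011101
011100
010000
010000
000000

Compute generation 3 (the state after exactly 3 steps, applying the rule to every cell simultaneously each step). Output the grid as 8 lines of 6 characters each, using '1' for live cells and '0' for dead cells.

Simulating step by step:
Generation 0 (given above): 15 live cells
Generation 1: 12 live cells
000010
000111
011000
010000
100110
110000
000000
000000
Generation 2: 18 live cells
000111
001111
011110
110100
101000
110000
000000
000000
Generation 3: 10 live cells
(generation 3 grid is the final answer)

Answer: 001001
010000
100001
100010
001000
110000
000000
000000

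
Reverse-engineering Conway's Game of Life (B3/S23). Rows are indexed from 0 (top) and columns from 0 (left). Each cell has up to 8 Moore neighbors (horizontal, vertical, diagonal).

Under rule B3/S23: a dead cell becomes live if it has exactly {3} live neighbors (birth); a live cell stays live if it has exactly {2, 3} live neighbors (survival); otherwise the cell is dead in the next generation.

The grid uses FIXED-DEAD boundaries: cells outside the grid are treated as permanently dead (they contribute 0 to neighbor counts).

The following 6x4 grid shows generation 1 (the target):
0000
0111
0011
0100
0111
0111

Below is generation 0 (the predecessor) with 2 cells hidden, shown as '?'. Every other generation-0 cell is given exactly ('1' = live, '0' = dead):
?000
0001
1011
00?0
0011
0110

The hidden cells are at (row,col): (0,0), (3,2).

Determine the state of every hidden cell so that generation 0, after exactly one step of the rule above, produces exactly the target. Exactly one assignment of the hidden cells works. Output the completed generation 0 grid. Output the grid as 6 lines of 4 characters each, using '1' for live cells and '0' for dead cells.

Answer: 1000
0001
1011
0000
0011
0110

Derivation:
Hidden generation-0 cells (in order): (0,0), (3,2).
A hidden cell only influences target cells in its own 3x3 neighborhood. Try each of the 2^2 = 4 assignments, step the completed generation 0 forward once under B3/S23, and compare with the target:
  (0,0)=0 (3,2)=0 -> step gives (1,1)='0' but target has '1' -> reject
  (0,0)=0 (3,2)=1 -> step gives (1,1)='0' but target has '1' -> reject
  (0,0)=1 (3,2)=0 -> step reproduces the target at every cell -> ACCEPT
  (0,0)=1 (3,2)=1 -> step gives (2,1)='1' but target has '0' -> reject
Unique solution: (0,0)=live, (3,2)=dead.
Check: live-neighbor counts of every cell in the completed generation 0:
0111
2332
0222
1344
1332
1233
Applying B3/S23 to generation 0 with these counts gives:
0000
0111
0011
0100
0111
0111
which matches the target exactly.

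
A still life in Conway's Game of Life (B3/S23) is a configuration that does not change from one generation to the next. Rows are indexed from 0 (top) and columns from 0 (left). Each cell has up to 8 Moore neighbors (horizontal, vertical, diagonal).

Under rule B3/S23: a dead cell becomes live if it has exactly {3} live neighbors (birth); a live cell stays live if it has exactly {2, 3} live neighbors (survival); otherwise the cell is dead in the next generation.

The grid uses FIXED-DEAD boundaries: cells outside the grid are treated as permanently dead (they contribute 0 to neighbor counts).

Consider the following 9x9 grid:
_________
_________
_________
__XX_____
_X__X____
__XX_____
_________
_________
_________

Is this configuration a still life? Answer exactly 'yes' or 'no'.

Compute generation 1 and compare to generation 0 (given above):
Generation 1:
_________
_________
_________
__XX_____
_X__X____
__XX_____
_________
_________
_________
The grids are IDENTICAL -> still life.

Answer: yes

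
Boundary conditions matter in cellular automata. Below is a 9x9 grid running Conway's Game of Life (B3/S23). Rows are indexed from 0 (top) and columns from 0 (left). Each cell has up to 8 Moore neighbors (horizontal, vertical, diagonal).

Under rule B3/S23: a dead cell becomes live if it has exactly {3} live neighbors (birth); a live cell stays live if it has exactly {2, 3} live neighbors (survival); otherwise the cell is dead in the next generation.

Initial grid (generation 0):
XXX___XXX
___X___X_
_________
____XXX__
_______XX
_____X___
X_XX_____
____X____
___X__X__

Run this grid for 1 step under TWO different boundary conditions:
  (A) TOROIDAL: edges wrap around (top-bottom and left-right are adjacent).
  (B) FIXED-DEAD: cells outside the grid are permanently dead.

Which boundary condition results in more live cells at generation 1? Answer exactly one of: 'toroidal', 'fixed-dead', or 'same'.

Under TOROIDAL boundary, generation 1:
XXXX__X_X
XXX___XX_
____XXX__
_____XXX_
____X__X_
________X
___XX____
__X_X____
XXXX_XX_X
Population = 31

Under FIXED-DEAD boundary, generation 1:
_XX___XXX
_XX___XXX
____XXX__
_____XXX_
____X__X_
_________
___XX____
__X_X____
_________
Population = 22

Comparison: toroidal=31, fixed-dead=22 -> toroidal

Answer: toroidal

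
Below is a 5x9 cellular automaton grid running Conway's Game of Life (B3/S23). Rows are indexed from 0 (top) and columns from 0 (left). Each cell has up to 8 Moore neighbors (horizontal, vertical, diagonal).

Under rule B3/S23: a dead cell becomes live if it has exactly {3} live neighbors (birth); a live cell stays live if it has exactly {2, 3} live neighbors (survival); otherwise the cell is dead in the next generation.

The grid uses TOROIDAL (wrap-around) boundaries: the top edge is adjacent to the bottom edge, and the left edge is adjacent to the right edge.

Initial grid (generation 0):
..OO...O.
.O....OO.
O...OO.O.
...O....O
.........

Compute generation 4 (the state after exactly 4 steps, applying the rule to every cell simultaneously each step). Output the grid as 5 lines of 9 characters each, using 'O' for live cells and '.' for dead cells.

Answer: .O.O..O..
O........
O.OO.O...
OOO.OO...
..OOO....

Derivation:
Simulating step by step:
Generation 0 (given above): 12 live cells
Generation 1: 17 live cells
..O...OO.
.OOOOO.O.
O...OO.O.
....O...O
..OO.....
Generation 2: 16 live cells
.....OOO.
.OO....O.
OOO....O.
....OO..O
..OO...O.
Generation 3: 20 live cells
.O.O...OO
O.O....O.
O.OO..OO.
O...O.OOO
...O...OO
Generation 4: 16 live cells
(generation 4 grid is the final answer)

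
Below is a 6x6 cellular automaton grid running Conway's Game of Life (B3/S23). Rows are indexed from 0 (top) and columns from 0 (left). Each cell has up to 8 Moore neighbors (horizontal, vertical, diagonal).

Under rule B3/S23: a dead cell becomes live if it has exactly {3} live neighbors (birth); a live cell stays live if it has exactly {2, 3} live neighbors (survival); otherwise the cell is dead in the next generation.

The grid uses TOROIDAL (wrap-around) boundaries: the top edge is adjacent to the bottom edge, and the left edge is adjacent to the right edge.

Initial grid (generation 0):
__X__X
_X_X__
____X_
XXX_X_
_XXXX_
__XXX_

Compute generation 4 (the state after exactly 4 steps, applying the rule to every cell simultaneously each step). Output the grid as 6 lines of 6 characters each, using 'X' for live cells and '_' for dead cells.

Answer: XX_XX_
___XX_
_____X
______
X_____
_X__XX

Derivation:
Simulating step by step:
Generation 0 (given above): 16 live cells
Generation 1: 11 live cells
_X____
__XXX_
X___XX
X___X_
X_____
_____X
Generation 2: 15 live cells
__XXX_
XXXXX_
XX____
XX__X_
X_____
X_____
Generation 3: 9 live cells
X___X_
X___X_
____X_
______
X_____
_X_X_X
Generation 4: 11 live cells
(generation 4 grid is the final answer)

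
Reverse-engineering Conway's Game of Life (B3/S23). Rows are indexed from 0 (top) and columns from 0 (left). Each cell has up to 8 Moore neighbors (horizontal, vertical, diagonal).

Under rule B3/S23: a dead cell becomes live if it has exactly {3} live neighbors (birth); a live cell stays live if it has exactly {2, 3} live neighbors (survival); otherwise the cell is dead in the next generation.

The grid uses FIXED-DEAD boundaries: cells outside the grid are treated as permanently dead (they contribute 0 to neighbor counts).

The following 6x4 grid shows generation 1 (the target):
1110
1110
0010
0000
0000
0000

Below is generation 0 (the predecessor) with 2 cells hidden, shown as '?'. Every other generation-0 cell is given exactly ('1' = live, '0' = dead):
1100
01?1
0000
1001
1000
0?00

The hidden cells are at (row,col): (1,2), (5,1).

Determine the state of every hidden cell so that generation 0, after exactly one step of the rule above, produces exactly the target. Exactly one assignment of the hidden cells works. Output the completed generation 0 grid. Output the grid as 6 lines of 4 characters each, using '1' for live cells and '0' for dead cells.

Answer: 1100
0101
0000
1001
1000
0000

Derivation:
Hidden generation-0 cells (in order): (1,2), (5,1).
A hidden cell only influences target cells in its own 3x3 neighborhood. Try each of the 2^2 = 4 assignments, step the completed generation 0 forward once under B3/S23, and compare with the target:
  (1,2)=0 (5,1)=0 -> step reproduces the target at every cell -> ACCEPT
  (1,2)=0 (5,1)=1 -> step gives (4,0)='1' but target has '0' -> reject
  (1,2)=1 (5,1)=0 -> step gives (0,2)='0' but target has '1' -> reject
  (1,2)=1 (5,1)=1 -> step gives (0,2)='0' but target has '1' -> reject
Unique solution: (1,2)=dead, (5,1)=dead.
Check: live-neighbor counts of every cell in the completed generation 0:
2231
3230
2232
1210
1211
1100
Applying B3/S23 to generation 0 with these counts gives:
1110
1110
0010
0000
0000
0000
which matches the target exactly.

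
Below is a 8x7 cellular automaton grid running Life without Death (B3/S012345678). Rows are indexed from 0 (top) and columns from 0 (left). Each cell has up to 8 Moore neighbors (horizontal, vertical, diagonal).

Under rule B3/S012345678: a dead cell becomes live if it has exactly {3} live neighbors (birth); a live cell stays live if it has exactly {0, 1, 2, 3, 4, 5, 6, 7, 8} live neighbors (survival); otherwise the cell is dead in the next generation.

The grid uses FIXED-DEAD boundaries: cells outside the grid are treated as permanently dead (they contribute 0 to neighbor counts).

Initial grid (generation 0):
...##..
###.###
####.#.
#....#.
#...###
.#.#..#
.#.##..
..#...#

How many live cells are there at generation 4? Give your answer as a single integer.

Simulating step by step:
Generation 0 (given above): 27 live cells
Generation 1: 35 live cells
.####..
###.###
####.#.
#.##.#.
##..###
##.#..#
.#.###.
..##..#
Generation 2: 39 live cells
#####..
###.###
####.#.
#.##.#.
##..###
##.#..#
##.####
..##.##
Generation 3: 40 live cells
#####..
###.###
####.#.
#.##.#.
##..###
##.#..#
##.####
.###.##
Generation 4: 41 live cells
#####..
###.###
####.#.
#.##.#.
##..###
##.#..#
##.####
####.##
Population at generation 4: 41

Answer: 41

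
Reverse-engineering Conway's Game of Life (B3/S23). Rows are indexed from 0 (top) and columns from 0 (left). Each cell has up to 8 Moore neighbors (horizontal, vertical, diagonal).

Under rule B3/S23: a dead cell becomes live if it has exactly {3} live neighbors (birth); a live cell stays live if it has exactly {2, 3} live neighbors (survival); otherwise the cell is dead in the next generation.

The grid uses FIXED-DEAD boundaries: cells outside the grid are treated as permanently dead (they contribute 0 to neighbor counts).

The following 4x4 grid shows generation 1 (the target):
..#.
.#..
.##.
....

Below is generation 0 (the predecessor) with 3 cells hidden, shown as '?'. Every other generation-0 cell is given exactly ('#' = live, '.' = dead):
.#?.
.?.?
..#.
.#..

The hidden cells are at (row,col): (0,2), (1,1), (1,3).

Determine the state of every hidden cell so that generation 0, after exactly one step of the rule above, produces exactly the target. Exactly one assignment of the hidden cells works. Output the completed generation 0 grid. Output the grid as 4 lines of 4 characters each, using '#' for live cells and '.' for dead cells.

Answer: .#..
.#.#
..#.
.#..

Derivation:
Hidden generation-0 cells (in order): (0,2), (1,1), (1,3).
A hidden cell only influences target cells in its own 3x3 neighborhood. Try each of the 2^3 = 8 assignments, step the completed generation 0 forward once under B3/S23, and compare with the target:
  (0,2)=. (1,1)=. (1,3)=. -> step gives (0,2)='.' but target has '#' -> reject
  (0,2)=. (1,1)=. (1,3)=# -> step gives (0,2)='.' but target has '#' -> reject
  (0,2)=. (1,1)=# (1,3)=. -> step gives (0,2)='.' but target has '#' -> reject
  (0,2)=. (1,1)=# (1,3)=# -> step reproduces the target at every cell -> ACCEPT
  (0,2)=# (1,1)=. (1,3)=. -> step gives (0,2)='.' but target has '#' -> reject
  (0,2)=# (1,1)=. (1,3)=# -> step gives (1,3)='#' but target has '.' -> reject
  (0,2)=# (1,1)=# (1,3)=. -> step gives (0,1)='#' but target has '.' -> reject
  (0,2)=# (1,1)=# (1,3)=# -> step gives (0,1)='#' but target has '.' -> reject
Unique solution: (0,2)=dead, (1,1)=live, (1,3)=live.
Check: live-neighbor counts of every cell in the completed generation 0:
2131
2241
2332
1121
Applying B3/S23 to generation 0 with these counts gives:
..#.
.#..
.##.
....
which matches the target exactly.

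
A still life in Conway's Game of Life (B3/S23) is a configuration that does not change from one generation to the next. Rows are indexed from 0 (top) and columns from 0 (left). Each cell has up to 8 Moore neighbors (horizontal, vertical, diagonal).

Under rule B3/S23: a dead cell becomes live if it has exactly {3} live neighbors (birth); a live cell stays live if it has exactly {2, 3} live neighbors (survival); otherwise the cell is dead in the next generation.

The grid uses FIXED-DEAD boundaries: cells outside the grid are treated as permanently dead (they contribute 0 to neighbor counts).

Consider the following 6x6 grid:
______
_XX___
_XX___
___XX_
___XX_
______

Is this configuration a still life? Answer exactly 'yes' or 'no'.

Answer: no

Derivation:
Compute generation 1 and compare to generation 0 (given above):
Generation 1:
______
_XX___
_X____
____X_
___XX_
______
Cell (2,2) differs: gen0=1 vs gen1=0 -> NOT a still life.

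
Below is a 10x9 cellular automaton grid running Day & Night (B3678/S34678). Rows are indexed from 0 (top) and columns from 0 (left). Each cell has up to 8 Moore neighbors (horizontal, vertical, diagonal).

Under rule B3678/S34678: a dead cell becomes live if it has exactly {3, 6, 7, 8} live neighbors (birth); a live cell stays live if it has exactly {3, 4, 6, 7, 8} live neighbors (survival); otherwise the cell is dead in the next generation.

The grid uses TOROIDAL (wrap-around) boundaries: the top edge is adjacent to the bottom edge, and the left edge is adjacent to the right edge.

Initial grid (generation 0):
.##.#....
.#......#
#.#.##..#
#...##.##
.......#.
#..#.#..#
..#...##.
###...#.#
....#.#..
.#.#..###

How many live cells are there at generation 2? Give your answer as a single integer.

Answer: 38

Derivation:
Simulating step by step:
Generation 0 (given above): 35 live cells
Generation 1: 36 live cells
.###....#
.#..##...
...####..
##.###.#.
.....#.##
........#
..##.###.
.#.#..#..
...#..##.
#..##..#.
Generation 2: 38 live cells
.###.#...
#....##..
##.####..
..###.##.
.......##
....##..#
..#.#.##.
...#.....
...#.####
.#.##.##.
Population at generation 2: 38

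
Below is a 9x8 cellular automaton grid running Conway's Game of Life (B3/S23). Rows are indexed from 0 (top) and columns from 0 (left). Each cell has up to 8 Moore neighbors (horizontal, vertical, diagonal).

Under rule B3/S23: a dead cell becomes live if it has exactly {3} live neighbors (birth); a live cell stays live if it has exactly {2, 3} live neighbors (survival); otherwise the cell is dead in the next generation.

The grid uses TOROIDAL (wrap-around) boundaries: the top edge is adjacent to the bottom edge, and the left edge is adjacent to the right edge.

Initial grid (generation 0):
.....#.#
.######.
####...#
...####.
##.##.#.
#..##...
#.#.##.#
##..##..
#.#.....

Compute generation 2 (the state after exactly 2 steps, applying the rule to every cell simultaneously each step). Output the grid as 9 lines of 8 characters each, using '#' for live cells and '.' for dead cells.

Answer: #.......
........
......##
.#....#.
.....##.
##...##.
...#...#
##..#...
##.#....

Derivation:
Simulating step by step:
Generation 0 (given above): 36 live cells
Generation 1: 23 live cells
#....#.#
.....#..
#......#
......#.
##....#.
......#.
..#...##
..#.###.
#...####
Generation 2: 19 live cells
(generation 2 grid is the final answer)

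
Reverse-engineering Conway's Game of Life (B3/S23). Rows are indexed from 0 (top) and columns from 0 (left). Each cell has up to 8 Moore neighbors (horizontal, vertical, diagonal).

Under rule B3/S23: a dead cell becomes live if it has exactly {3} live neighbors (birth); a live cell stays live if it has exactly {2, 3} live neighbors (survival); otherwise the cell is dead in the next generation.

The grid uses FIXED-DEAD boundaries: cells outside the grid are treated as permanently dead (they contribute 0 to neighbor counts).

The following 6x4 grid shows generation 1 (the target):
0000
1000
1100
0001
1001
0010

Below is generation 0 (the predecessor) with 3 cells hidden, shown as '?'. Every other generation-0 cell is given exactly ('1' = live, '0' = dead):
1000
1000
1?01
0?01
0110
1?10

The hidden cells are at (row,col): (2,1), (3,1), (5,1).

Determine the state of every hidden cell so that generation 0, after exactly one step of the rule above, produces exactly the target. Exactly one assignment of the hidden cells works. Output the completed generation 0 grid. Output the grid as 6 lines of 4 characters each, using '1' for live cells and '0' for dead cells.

Answer: 1000
1000
1101
0101
0110
1010

Derivation:
Hidden generation-0 cells (in order): (2,1), (3,1), (5,1).
A hidden cell only influences target cells in its own 3x3 neighborhood. Try each of the 2^3 = 8 assignments, step the completed generation 0 forward once under B3/S23, and compare with the target:
  (2,1)=0 (3,1)=0 (5,1)=0 -> step gives (1,1)='1' but target has '0' -> reject
  (2,1)=0 (3,1)=0 (5,1)=1 -> step gives (1,1)='1' but target has '0' -> reject
  (2,1)=0 (3,1)=1 (5,1)=0 -> step gives (1,1)='1' but target has '0' -> reject
  (2,1)=0 (3,1)=1 (5,1)=1 -> step gives (1,1)='1' but target has '0' -> reject
  (2,1)=1 (3,1)=0 (5,1)=0 -> step gives (2,2)='1' but target has '0' -> reject
  (2,1)=1 (3,1)=0 (5,1)=1 -> step gives (2,2)='1' but target has '0' -> reject
  (2,1)=1 (3,1)=1 (5,1)=0 -> step reproduces the target at every cell -> ACCEPT
  (2,1)=1 (3,1)=1 (5,1)=1 -> step gives (4,0)='0' but target has '1' -> reject
Unique solution: (2,1)=live, (3,1)=live, (5,1)=dead.
Check: live-neighbor counts of every cell in the completed generation 0:
1200
3421
3341
4462
3443
1422
Applying B3/S23 to generation 0 with these counts gives:
0000
1000
1100
0001
1001
0010
which matches the target exactly.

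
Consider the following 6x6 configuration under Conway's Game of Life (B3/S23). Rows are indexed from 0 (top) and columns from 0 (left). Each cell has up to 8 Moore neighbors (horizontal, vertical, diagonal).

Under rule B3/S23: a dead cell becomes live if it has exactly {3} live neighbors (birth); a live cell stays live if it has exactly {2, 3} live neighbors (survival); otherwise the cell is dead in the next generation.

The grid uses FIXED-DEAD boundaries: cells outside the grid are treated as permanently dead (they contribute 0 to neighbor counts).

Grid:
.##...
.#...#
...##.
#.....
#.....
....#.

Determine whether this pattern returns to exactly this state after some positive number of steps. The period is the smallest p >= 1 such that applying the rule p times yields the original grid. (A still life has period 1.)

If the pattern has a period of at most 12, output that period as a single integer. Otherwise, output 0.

Answer: 0

Derivation:
Simulating and comparing each generation to the original:
Gen 0 (original, given above): 9 live cells
Gen 1: 6 live cells, differs from original
Gen 2: 8 live cells, differs from original
Gen 3: 7 live cells, differs from original
Gen 4: 5 live cells, differs from original
Gen 5: 6 live cells, differs from original
Gen 6: 5 live cells, differs from original
Gen 7: 3 live cells, differs from original
Gen 8: 2 live cells, differs from original
Gen 9: 0 live cells, differs from original
Gen 10: 0 live cells, differs from original
Gen 11: 0 live cells, differs from original
Gen 12: 0 live cells, differs from original
No period found within 12 steps.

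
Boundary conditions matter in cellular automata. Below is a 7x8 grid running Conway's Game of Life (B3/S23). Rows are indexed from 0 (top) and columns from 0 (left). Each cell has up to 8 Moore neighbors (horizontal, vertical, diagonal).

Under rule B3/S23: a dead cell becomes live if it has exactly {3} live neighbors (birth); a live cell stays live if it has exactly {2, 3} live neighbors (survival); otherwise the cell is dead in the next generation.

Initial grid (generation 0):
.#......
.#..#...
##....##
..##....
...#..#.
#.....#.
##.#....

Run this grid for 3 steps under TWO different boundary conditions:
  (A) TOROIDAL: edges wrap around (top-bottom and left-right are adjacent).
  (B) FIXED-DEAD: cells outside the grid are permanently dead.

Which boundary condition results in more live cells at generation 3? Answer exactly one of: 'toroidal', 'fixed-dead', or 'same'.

Under TOROIDAL boundary, generation 3:
#.....##
......##
.....###
.....###
........
........
........
Population = 11

Under FIXED-DEAD boundary, generation 3:
.#......
###.....
#.##....
##......
##......
#.......
.#......
Population = 13

Comparison: toroidal=11, fixed-dead=13 -> fixed-dead

Answer: fixed-dead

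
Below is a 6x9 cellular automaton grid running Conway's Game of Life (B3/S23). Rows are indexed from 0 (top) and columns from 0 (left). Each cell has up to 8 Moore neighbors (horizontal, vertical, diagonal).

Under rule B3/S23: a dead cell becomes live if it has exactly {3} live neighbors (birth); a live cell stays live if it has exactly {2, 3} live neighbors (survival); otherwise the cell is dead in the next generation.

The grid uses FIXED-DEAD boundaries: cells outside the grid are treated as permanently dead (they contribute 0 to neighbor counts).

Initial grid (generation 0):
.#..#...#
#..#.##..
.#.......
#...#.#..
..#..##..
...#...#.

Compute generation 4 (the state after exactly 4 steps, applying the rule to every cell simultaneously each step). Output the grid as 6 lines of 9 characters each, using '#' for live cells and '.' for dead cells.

Answer: .#.###...
#.....#..
#..####..
#.#......
.####..#.
....#..#.

Derivation:
Simulating step by step:
Generation 0 (given above): 16 live cells
Generation 1: 19 live cells
....##...
###.##...
##..#.#..
.#....#..
...#####.
......#..
Generation 2: 19 live cells
.#.###...
#.#...#..
...##.#..
####.....
....#..#.
....#.##.
Generation 3: 23 live cells
.#####...
.##...#..
#...##...
.##..#...
.##.####.
.....###.
Generation 4: 20 live cells
(generation 4 grid is the final answer)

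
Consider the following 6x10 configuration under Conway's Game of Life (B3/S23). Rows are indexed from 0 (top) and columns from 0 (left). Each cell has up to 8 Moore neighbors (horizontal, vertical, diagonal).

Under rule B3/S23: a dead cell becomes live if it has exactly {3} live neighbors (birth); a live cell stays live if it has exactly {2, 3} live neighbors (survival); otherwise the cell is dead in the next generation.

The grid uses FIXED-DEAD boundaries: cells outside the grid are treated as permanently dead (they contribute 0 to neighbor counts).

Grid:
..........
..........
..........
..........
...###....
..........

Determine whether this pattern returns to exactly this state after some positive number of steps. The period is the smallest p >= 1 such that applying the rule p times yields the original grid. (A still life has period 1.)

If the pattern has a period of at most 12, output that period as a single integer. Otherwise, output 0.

Simulating and comparing each generation to the original:
Gen 0 (original, given above): 3 live cells
Gen 1: 3 live cells, differs from original
Gen 2: 3 live cells, MATCHES original -> period = 2

Answer: 2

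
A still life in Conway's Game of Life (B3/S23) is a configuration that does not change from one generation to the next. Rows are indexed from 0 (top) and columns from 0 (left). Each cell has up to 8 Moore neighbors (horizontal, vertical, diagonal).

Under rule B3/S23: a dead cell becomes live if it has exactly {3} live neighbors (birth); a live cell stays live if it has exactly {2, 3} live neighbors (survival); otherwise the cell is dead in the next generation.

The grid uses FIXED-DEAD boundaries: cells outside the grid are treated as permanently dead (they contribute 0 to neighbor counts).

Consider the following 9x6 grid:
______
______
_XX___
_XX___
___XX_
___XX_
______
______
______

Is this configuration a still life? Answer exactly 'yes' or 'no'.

Answer: no

Derivation:
Compute generation 1 and compare to generation 0 (given above):
Generation 1:
______
______
_XX___
_X____
____X_
___XX_
______
______
______
Cell (3,2) differs: gen0=1 vs gen1=0 -> NOT a still life.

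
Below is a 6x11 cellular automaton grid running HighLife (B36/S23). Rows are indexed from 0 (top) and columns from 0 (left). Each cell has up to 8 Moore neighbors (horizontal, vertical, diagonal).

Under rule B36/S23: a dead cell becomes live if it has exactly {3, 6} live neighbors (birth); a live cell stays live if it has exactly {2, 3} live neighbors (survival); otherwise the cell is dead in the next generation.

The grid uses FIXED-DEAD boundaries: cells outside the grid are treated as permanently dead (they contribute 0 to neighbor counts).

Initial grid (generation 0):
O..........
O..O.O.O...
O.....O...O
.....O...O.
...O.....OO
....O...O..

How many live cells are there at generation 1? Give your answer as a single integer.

Simulating step by step:
Generation 0 (given above): 15 live cells
Generation 1: 12 live cells
...........
OO....O....
....OOO....
.........O.
....O...OOO
.........O.
Population at generation 1: 12

Answer: 12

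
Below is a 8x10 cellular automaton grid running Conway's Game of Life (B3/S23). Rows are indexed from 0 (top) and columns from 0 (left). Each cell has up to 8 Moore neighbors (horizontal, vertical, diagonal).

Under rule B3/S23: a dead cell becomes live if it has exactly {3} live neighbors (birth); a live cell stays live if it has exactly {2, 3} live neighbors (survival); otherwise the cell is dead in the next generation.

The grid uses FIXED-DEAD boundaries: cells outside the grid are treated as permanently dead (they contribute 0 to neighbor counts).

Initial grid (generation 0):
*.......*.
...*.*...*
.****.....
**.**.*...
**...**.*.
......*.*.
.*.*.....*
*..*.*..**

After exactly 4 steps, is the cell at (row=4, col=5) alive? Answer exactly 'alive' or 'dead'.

Answer: dead

Derivation:
Simulating step by step:
Generation 0 (given above): 29 live cells
Generation 1: 26 live cells
..........
.*.*......
**........
......**..
***.*.*...
***..**.**
..*.*..*.*
..*.*...**
Generation 2: 25 live cells
..........
***.......
***.......
..*..***..
*.**....*.
*...*.*.**
..*.*.**..
........**
Generation 3: 23 live cells
.*........
*.*.......
*..*..*...
*.....**..
..***...**
..*.*.*.**
...*..*...
.......**.
Generation 4: 27 live cells
.*........
*.*.......
*.....**..
.**.*****.
.**.*.*..*
..*.*...**
...*.**..*
.......*..

Cell (4,5) at generation 4: 0 -> dead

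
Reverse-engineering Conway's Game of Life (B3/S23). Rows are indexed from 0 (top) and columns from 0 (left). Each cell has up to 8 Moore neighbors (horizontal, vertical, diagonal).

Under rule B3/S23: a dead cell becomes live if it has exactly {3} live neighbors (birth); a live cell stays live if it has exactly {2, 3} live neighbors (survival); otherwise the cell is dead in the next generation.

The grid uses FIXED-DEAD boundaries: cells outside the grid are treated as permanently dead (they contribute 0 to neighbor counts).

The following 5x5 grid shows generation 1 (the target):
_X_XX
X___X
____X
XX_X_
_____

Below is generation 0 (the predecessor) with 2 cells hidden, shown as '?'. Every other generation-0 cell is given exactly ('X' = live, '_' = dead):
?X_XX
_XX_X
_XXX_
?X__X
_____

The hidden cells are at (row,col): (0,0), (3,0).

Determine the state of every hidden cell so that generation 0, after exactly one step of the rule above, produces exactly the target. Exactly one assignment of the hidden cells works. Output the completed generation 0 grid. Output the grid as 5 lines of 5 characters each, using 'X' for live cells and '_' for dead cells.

Answer: _X_XX
_XX_X
_XXX_
XX__X
_____

Derivation:
Hidden generation-0 cells (in order): (0,0), (3,0).
A hidden cell only influences target cells in its own 3x3 neighborhood. Try each of the 2^2 = 4 assignments, step the completed generation 0 forward once under B3/S23, and compare with the target:
  (0,0)=_ (3,0)=_ -> step gives (2,0)='X' but target has '_' -> reject
  (0,0)=_ (3,0)=X -> step reproduces the target at every cell -> ACCEPT
  (0,0)=X (3,0)=_ -> step gives (0,0)='X' but target has '_' -> reject
  (0,0)=X (3,0)=X -> step gives (0,0)='X' but target has '_' -> reject
Unique solution: (0,0)=dead, (3,0)=live.
Check: live-neighbor counts of every cell in the completed generation 0:
22432
34663
45543
23431
22111
Applying B3/S23 to generation 0 with these counts gives:
_X_XX
X___X
____X
XX_X_
_____
which matches the target exactly.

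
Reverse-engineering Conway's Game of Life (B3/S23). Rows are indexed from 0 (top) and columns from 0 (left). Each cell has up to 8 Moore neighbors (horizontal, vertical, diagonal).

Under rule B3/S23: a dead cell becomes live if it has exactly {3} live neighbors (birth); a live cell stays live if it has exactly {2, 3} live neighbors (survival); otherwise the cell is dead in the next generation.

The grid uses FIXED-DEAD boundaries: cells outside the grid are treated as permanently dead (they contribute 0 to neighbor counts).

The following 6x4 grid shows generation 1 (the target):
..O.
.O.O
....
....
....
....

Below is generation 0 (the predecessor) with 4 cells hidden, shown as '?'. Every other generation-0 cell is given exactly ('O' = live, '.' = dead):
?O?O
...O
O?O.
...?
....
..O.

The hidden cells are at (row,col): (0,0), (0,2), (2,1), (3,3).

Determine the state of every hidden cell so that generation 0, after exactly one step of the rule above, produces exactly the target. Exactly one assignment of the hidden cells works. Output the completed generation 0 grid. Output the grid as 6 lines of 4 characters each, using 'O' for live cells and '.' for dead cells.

Hidden generation-0 cells (in order): (0,0), (0,2), (2,1), (3,3).
A hidden cell only influences target cells in its own 3x3 neighborhood. Try each of the 2^4 = 16 assignments, step the completed generation 0 forward once under B3/S23, and compare with the target:
  (0,0)=. (0,2)=. (2,1)=. (3,3)=. -> step reproduces the target at every cell -> ACCEPT
  (0,0)=. (0,2)=. (2,1)=. (3,3)=O -> step gives (2,2)='O' but target has '.' -> reject
  (0,0)=. (0,2)=. (2,1)=O (3,3)=. -> step gives (1,0)='O' but target has '.' -> reject
  (0,0)=. (0,2)=. (2,1)=O (3,3)=O -> step gives (1,0)='O' but target has '.' -> reject
  (0,0)=. (0,2)=O (2,1)=. (3,3)=. -> step gives (0,3)='O' but target has '.' -> reject
  (0,0)=. (0,2)=O (2,1)=. (3,3)=O -> step gives (0,3)='O' but target has '.' -> reject
  (0,0)=. (0,2)=O (2,1)=O (3,3)=. -> step gives (0,3)='O' but target has '.' -> reject
  (0,0)=. (0,2)=O (2,1)=O (3,3)=O -> step gives (0,3)='O' but target has '.' -> reject
  (0,0)=O (0,2)=. (2,1)=. (3,3)=. -> step gives (1,0)='O' but target has '.' -> reject
  (0,0)=O (0,2)=. (2,1)=. (3,3)=O -> step gives (1,0)='O' but target has '.' -> reject
  (0,0)=O (0,2)=. (2,1)=O (3,3)=. -> step gives (1,1)='.' but target has 'O' -> reject
  (0,0)=O (0,2)=. (2,1)=O (3,3)=O -> step gives (1,1)='.' but target has 'O' -> reject
  (0,0)=O (0,2)=O (2,1)=. (3,3)=. -> step gives (0,1)='O' but target has '.' -> reject
  (0,0)=O (0,2)=O (2,1)=. (3,3)=O -> step gives (0,1)='O' but target has '.' -> reject
  (0,0)=O (0,2)=O (2,1)=O (3,3)=. -> step gives (0,1)='O' but target has '.' -> reject
  (0,0)=O (0,2)=O (2,1)=O (3,3)=O -> step gives (0,1)='O' but target has '.' -> reject
Unique solution: (0,0)=dead, (0,2)=dead, (2,1)=dead, (3,3)=dead.
Check: live-neighbor counts of every cell in the completed generation 0:
1031
2342
0212
1211
0111
0101
Applying B3/S23 to generation 0 with these counts gives:
..O.
.O.O
....
....
....
....
which matches the target exactly.

Answer: .O.O
...O
O.O.
....
....
..O.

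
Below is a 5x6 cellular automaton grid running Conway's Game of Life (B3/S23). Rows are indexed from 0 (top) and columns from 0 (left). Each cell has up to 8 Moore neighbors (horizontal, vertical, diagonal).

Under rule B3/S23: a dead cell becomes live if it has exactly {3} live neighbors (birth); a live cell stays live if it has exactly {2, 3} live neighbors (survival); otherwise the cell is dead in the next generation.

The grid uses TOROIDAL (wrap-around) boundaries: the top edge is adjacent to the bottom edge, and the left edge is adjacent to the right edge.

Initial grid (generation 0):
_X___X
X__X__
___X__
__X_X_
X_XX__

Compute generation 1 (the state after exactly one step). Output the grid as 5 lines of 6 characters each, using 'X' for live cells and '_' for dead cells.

Answer: _X_XXX
X_X_X_
__XXX_
_XX_X_
X_XXXX

Derivation:
Simulating step by step:
Generation 0 (given above): 10 live cells
Generation 1: 18 live cells
(generation 1 grid is the final answer)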